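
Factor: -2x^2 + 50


Roots satisfy r1 + r2 = -b/a = 0 and r1*r2 = c/a = -25.
So r1 = 5, r2 = -5.
-2x^2 + 50 = -2(x - r1)(x - r2) = -2(x - 5)(x + 5)


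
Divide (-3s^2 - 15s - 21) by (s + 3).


(-3s^2 - 15s - 21) / (s + 3)
Step 1: -3s * (s + 3) = -3s^2 - 9s; subtract.
Step 2: -6 * (s + 3) = -6s - 18; subtract.
Quotient: -3s - 6, Remainder: -3


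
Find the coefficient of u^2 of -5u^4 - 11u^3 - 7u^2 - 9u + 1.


Read off the coefficient of u^2: -7


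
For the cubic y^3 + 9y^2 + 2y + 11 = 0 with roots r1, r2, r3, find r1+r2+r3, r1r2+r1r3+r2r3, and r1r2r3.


Monic cubic y^3+by^2+cy+d=0: sum=-b, pairwise sum=c, product=-d.
b=9, c=2, d=11
r1+r2+r3 = -9
r1r2+r1r3+r2r3 = 2
r1r2r3 = -11


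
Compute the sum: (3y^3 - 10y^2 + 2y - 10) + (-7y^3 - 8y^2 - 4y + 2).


Align terms by degree and add:
  3y^3 - 10y^2 + 2y - 10
  -7y^3 - 8y^2 - 4y + 2
= -4y^3 - 18y^2 - 2y - 8


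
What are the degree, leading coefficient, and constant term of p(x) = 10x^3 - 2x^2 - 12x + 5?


Highest power of x is 3, with coefficient 10. Constant term is 5.
Degree = 3, leading coefficient = 10, constant term = 5


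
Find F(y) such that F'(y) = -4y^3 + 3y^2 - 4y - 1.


Reverse power rule on each term:
  ∫ -4y^3 dy = -y^4
  ∫ 3y^2 dy = y^3
  ∫ -4y dy = -2y^2
  ∫ -1 dy = -y
F(y) = -y^4 + y^3 - 2y^2 - y + C


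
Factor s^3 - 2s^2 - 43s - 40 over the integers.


Try integer roots (divisors of -40). s=-5: p(-5)=0.
Divide out (s + 5): quotient is s^2 - 7s - 8.
Factor the quadratic: (s - 8)(s + 1)
Result: (s + 5)(s - 8)(s + 1)


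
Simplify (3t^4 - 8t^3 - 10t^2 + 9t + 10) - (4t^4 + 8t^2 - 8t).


Distribute the minus sign:
  (3t^4 - 8t^3 - 10t^2 + 9t + 10)
- (4t^4 + 8t^2 - 8t)
Negate second polynomial: -4t^4 - 8t^2 + 8t
Add: -t^4 - 8t^3 - 18t^2 + 17t + 10


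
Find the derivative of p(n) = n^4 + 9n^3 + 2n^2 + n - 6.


Apply the power rule term by term:
  d/dn(n^4) = 4n^3
  d/dn(9n^3) = 27n^2
  d/dn(2n^2) = 4n
  d/dn(n) = 1
  d/dn(-6) = 0
p'(n) = 4n^3 + 27n^2 + 4n + 1


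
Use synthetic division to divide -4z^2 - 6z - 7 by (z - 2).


Synthetic division with c = 2. Coefficients: -4, -6, -7
Bring down -4.
  -4 * 2 = -8; -8 - 6 = -14
  -14 * 2 = -28; -28 - 7 = -35
Quotient: -4z - 14, Remainder: -35


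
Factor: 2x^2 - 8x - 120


Roots satisfy r1 + r2 = -b/a = 4 and r1*r2 = c/a = -60.
So r1 = 10, r2 = -6.
2x^2 - 8x - 120 = 2(x - r1)(x - r2) = 2(x - 10)(x + 6)


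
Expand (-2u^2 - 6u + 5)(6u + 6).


Distribute each term of the first polynomial:
  (-2u^2)(6u + 6) = -12u^3 - 12u^2
  (-6u)(6u + 6) = -36u^2 - 36u
  (5)(6u + 6) = 30u + 30
Sum: -12u^3 - 48u^2 - 6u + 30


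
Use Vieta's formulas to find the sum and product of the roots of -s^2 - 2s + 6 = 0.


For as^2+bs+c=0: sum = -b/a, product = c/a.
a=-1, b=-2, c=6
Sum = -(-2)/-1 = -2
Product = (6)/-1 = -6


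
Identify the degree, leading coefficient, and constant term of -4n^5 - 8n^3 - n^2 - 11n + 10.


Highest power of n is 5, with coefficient -4. Constant term is 10.
Degree = 5, leading coefficient = -4, constant term = 10


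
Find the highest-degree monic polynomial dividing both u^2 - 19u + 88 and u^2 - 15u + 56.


Factor each:
  u^2 - 19u + 88 = (u - 8)(u - 11)
  u^2 - 15u + 56 = (u - 8)(u - 7)
Common monic factor: u - 8


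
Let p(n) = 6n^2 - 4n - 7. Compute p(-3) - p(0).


p(-3) = 59
p(0) = -7
p(-3) - p(0) = 59 + 7 = 66


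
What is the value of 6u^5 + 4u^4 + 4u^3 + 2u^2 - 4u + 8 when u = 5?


Using direct substitution:
  6 * (5)^5 = 18750
  4 * (5)^4 = 2500
  4 * (5)^3 = 500
  2 * (5)^2 = 50
  -4 * (5)^1 = -20
  constant: 8
Sum = 18750 + 2500 + 500 + 50 - 20 + 8 = 21788


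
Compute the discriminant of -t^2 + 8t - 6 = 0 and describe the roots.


D = b^2 - 4ac = (8)^2 - 4(-1)(-6) = 64 - 24 = 40
Since D > 0: two distinct irrational roots


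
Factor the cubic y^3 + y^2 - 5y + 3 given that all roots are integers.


Try integer roots (divisors of 3). y=1: p(1)=0.
Divide out (y - 1): quotient is y^2 + 2y - 3.
Factor the quadratic: (y - 1)(y + 3)
Result: (y - 1)(y - 1)(y + 3)


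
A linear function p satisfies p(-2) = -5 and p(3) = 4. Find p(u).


p(u) = mu + b. Using p(-2)=-5, p(3)=4:
m = (-5 - 4)/(-2 - 3) = -9/-5 = 9/5
b = -5 - m*(-2) = -5 + 18/5 = -7/5
p(u) = (9/5)u - (7/5)


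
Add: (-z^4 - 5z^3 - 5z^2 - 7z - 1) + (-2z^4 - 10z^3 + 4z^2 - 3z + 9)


Align terms by degree and add:
  -z^4 - 5z^3 - 5z^2 - 7z - 1
  -2z^4 - 10z^3 + 4z^2 - 3z + 9
= -3z^4 - 15z^3 - z^2 - 10z + 8


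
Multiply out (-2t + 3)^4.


Expand (-2t + 3)^4 by repeated multiplication:
  (-2t + 3)^2 = 4t^2 - 12t + 9
  (-2t + 3)^3 = -8t^3 + 36t^2 - 54t + 27
= 16t^4 - 96t^3 + 216t^2 - 216t + 81


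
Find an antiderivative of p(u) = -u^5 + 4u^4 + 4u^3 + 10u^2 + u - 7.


Reverse power rule on each term:
  ∫ -u^5 du = -(1/6)u^6
  ∫ 4u^4 du = (4/5)u^5
  ∫ 4u^3 du = u^4
  ∫ 10u^2 du = (10/3)u^3
  ∫ u du = (1/2)u^2
  ∫ -7 du = -7u
F(u) = -(1/6)u^6 + (4/5)u^5 + u^4 + (10/3)u^3 + (1/2)u^2 - 7u + C


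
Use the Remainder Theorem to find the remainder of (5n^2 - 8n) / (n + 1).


By the Remainder Theorem, the remainder equals p(-1):
  5*(-1)^2 = 5
  -8*(-1)^1 = 8
  constant: 0
Sum: 5 + 8 + 0 = 13


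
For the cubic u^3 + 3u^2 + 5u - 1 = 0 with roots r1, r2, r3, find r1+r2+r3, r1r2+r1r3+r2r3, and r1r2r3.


Monic cubic u^3+bu^2+cu+d=0: sum=-b, pairwise sum=c, product=-d.
b=3, c=5, d=-1
r1+r2+r3 = -3
r1r2+r1r3+r2r3 = 5
r1r2r3 = 1


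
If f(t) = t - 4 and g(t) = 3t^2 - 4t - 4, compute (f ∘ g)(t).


Substitute g(t) into f:
f(g(t)) = 1*(3t^2 - 4t - 4) + (-4)
Expand and combine: 3t^2 - 4t - 8


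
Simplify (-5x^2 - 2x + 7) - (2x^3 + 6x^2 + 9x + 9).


Distribute the minus sign:
  (-5x^2 - 2x + 7)
- (2x^3 + 6x^2 + 9x + 9)
Negate second polynomial: -2x^3 - 6x^2 - 9x - 9
Add: -2x^3 - 11x^2 - 11x - 2


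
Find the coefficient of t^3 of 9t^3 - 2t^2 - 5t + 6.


Read off the coefficient of t^3: 9


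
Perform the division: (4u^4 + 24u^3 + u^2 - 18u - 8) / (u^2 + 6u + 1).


(4u^4 + 24u^3 + u^2 - 18u - 8) / (u^2 + 6u + 1)
Step 1: 4u^2 * (u^2 + 6u + 1) = 4u^4 + 24u^3 + 4u^2; subtract.
Step 2: 0 * (u^2 + 6u + 1) = 0; subtract.
Step 3: -3 * (u^2 + 6u + 1) = -3u^2 - 18u - 3; subtract.
Quotient: 4u^2 - 3, Remainder: -5


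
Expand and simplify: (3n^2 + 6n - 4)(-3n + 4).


Distribute each term of the first polynomial:
  (3n^2)(-3n + 4) = -9n^3 + 12n^2
  (6n)(-3n + 4) = -18n^2 + 24n
  (-4)(-3n + 4) = 12n - 16
Sum: -9n^3 - 6n^2 + 36n - 16


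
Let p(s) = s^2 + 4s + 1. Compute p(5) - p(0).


p(5) = 46
p(0) = 1
p(5) - p(0) = 46 - 1 = 45


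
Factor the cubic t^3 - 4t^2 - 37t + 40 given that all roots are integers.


Try integer roots (divisors of 40). t=1: p(1)=0.
Divide out (t - 1): quotient is t^2 - 3t - 40.
Factor the quadratic: (t + 5)(t - 8)
Result: (t - 1)(t + 5)(t - 8)


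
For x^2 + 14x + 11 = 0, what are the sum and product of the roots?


For ax^2+bx+c=0: sum = -b/a, product = c/a.
a=1, b=14, c=11
Sum = -(14)/1 = -14
Product = (11)/1 = 11


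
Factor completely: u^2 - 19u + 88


Roots satisfy r1 + r2 = -b/a = 19 and r1*r2 = c/a = 88.
So r1 = 8, r2 = 11.
u^2 - 19u + 88 = (u - r1)(u - r2) = (u - 8)(u - 11)


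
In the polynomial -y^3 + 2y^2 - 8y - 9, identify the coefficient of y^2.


Read off the coefficient of y^2: 2


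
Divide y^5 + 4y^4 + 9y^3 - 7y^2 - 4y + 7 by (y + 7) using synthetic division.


Synthetic division with c = -7. Coefficients: 1, 4, 9, -7, -4, 7
Bring down 1.
  1 * -7 = -7; -7 + 4 = -3
  -3 * -7 = 21; 21 + 9 = 30
  30 * -7 = -210; -210 - 7 = -217
  -217 * -7 = 1519; 1519 - 4 = 1515
  1515 * -7 = -10605; -10605 + 7 = -10598
Quotient: y^4 - 3y^3 + 30y^2 - 217y + 1515, Remainder: -10598


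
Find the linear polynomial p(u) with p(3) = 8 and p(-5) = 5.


p(u) = mu + b. Using p(3)=8, p(-5)=5:
m = (8 - 5)/(3 + 5) = 3/8 = 3/8
b = 8 - m*(3) = 8 - 9/8 = 55/8
p(u) = (3/8)u + (55/8)


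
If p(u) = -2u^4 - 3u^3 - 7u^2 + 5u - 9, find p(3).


Using direct substitution:
  -2 * (3)^4 = -162
  -3 * (3)^3 = -81
  -7 * (3)^2 = -63
  5 * (3)^1 = 15
  constant: -9
Sum = -162 - 81 - 63 + 15 - 9 = -300


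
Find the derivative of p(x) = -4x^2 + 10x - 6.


Apply the power rule term by term:
  d/dx(-4x^2) = -8x
  d/dx(10x) = 10
  d/dx(-6) = 0
p'(x) = -8x + 10


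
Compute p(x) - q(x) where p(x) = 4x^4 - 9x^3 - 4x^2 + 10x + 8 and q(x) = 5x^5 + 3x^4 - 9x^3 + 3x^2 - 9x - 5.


Distribute the minus sign:
  (4x^4 - 9x^3 - 4x^2 + 10x + 8)
- (5x^5 + 3x^4 - 9x^3 + 3x^2 - 9x - 5)
Negate second polynomial: -5x^5 - 3x^4 + 9x^3 - 3x^2 + 9x + 5
Add: -5x^5 + x^4 - 7x^2 + 19x + 13


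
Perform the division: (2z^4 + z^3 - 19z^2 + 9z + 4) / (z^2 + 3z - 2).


(2z^4 + z^3 - 19z^2 + 9z + 4) / (z^2 + 3z - 2)
Step 1: 2z^2 * (z^2 + 3z - 2) = 2z^4 + 6z^3 - 4z^2; subtract.
Step 2: -5z * (z^2 + 3z - 2) = -5z^3 - 15z^2 + 10z; subtract.
Step 3: 0 * (z^2 + 3z - 2) = 0; subtract.
Quotient: 2z^2 - 5z, Remainder: -z + 4


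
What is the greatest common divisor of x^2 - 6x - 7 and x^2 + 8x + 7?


Factor each:
  x^2 - 6x - 7 = (x + 1)(x - 7)
  x^2 + 8x + 7 = (x + 1)(x + 7)
Common monic factor: x + 1


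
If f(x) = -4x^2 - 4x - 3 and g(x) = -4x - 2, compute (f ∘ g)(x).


Substitute g(x) into f:
f(g(x)) = -4*(-4x - 2)^2 + (-4)*(-4x - 2) + (-3)
(-4x - 2)^2 = 16x^2 + 16x + 4
Expand and combine: -64x^2 - 48x - 11


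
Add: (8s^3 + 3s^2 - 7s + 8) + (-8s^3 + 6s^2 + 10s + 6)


Align terms by degree and add:
  8s^3 + 3s^2 - 7s + 8
  -8s^3 + 6s^2 + 10s + 6
= 9s^2 + 3s + 14


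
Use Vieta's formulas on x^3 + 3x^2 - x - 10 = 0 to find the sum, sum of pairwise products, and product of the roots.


Monic cubic x^3+bx^2+cx+d=0: sum=-b, pairwise sum=c, product=-d.
b=3, c=-1, d=-10
r1+r2+r3 = -3
r1r2+r1r3+r2r3 = -1
r1r2r3 = 10


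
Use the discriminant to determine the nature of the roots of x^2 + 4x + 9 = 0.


D = b^2 - 4ac = (4)^2 - 4(1)(9) = 16 - 36 = -20
Since D < 0: two complex conjugate roots (no real roots)


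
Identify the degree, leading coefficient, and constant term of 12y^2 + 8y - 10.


Highest power of y is 2, with coefficient 12. Constant term is -10.
Degree = 2, leading coefficient = 12, constant term = -10


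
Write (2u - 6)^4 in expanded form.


Expand (2u - 6)^4 by repeated multiplication:
  (2u - 6)^2 = 4u^2 - 24u + 36
  (2u - 6)^3 = 8u^3 - 72u^2 + 216u - 216
= 16u^4 - 192u^3 + 864u^2 - 1728u + 1296


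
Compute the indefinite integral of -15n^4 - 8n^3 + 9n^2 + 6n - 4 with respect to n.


Reverse power rule on each term:
  ∫ -15n^4 dn = -3n^5
  ∫ -8n^3 dn = -2n^4
  ∫ 9n^2 dn = 3n^3
  ∫ 6n dn = 3n^2
  ∫ -4 dn = -4n
F(n) = -3n^5 - 2n^4 + 3n^3 + 3n^2 - 4n + C


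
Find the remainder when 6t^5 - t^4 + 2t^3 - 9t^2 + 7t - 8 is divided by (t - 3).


By the Remainder Theorem, the remainder equals p(3):
  6*(3)^5 = 1458
  -1*(3)^4 = -81
  2*(3)^3 = 54
  -9*(3)^2 = -81
  7*(3)^1 = 21
  constant: -8
Sum: 1458 - 81 + 54 - 81 + 21 - 8 = 1363


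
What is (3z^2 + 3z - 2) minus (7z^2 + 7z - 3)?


Distribute the minus sign:
  (3z^2 + 3z - 2)
- (7z^2 + 7z - 3)
Negate second polynomial: -7z^2 - 7z + 3
Add: -4z^2 - 4z + 1


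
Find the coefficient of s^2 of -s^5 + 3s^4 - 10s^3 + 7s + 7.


Read off the coefficient of s^2: 0


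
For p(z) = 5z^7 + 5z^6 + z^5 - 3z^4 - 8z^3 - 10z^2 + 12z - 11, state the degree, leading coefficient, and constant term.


Highest power of z is 7, with coefficient 5. Constant term is -11.
Degree = 7, leading coefficient = 5, constant term = -11


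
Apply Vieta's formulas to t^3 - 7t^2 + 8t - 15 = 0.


Monic cubic t^3+bt^2+ct+d=0: sum=-b, pairwise sum=c, product=-d.
b=-7, c=8, d=-15
r1+r2+r3 = 7
r1r2+r1r3+r2r3 = 8
r1r2r3 = 15


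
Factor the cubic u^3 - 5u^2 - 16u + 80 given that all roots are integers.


Try integer roots (divisors of 80). u=4: p(4)=0.
Divide out (u - 4): quotient is u^2 - u - 20.
Factor the quadratic: (u - 5)(u + 4)
Result: (u - 4)(u - 5)(u + 4)


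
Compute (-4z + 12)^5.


Expand (-4z + 12)^5 by repeated multiplication:
  (-4z + 12)^2 = 16z^2 - 96z + 144
  (-4z + 12)^3 = -64z^3 + 576z^2 - 1728z + 1728
  (-4z + 12)^4 = 256z^4 - 3072z^3 + 13824z^2 - 27648z + 20736
= -1024z^5 + 15360z^4 - 92160z^3 + 276480z^2 - 414720z + 248832


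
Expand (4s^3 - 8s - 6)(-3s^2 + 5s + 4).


Distribute each term of the first polynomial:
  (4s^3)(-3s^2 + 5s + 4) = -12s^5 + 20s^4 + 16s^3
  (-8s)(-3s^2 + 5s + 4) = 24s^3 - 40s^2 - 32s
  (-6)(-3s^2 + 5s + 4) = 18s^2 - 30s - 24
Sum: -12s^5 + 20s^4 + 40s^3 - 22s^2 - 62s - 24


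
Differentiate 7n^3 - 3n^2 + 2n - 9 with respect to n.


Apply the power rule term by term:
  d/dn(7n^3) = 21n^2
  d/dn(-3n^2) = -6n
  d/dn(2n) = 2
  d/dn(-9) = 0
p'(n) = 21n^2 - 6n + 2


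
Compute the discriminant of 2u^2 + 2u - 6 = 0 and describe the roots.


D = b^2 - 4ac = (2)^2 - 4(2)(-6) = 4 + 48 = 52
Since D > 0: two distinct irrational roots


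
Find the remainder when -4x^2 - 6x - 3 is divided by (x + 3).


By the Remainder Theorem, the remainder equals p(-3):
  -4*(-3)^2 = -36
  -6*(-3)^1 = 18
  constant: -3
Sum: -36 + 18 - 3 = -21


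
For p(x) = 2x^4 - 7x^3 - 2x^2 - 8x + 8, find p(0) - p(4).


p(0) = 8
p(4) = 8
p(0) - p(4) = 8 - 8 = 0


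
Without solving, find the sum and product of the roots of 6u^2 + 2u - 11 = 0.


For au^2+bu+c=0: sum = -b/a, product = c/a.
a=6, b=2, c=-11
Sum = -(2)/6 = -1/3
Product = (-11)/6 = -11/6


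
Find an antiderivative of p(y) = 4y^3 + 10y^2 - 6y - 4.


Reverse power rule on each term:
  ∫ 4y^3 dy = y^4
  ∫ 10y^2 dy = (10/3)y^3
  ∫ -6y dy = -3y^2
  ∫ -4 dy = -4y
F(y) = y^4 + (10/3)y^3 - 3y^2 - 4y + C


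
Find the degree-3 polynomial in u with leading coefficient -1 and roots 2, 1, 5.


p(u) = -(u - 2)(u - 1)(u - 5)
Expand: -u^3 + 8u^2 - 17u + 10


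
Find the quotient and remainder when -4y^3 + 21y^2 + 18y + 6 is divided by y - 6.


(-4y^3 + 21y^2 + 18y + 6) / (y - 6)
Step 1: -4y^2 * (y - 6) = -4y^3 + 24y^2; subtract.
Step 2: -3y * (y - 6) = -3y^2 + 18y; subtract.
Step 3: 0 * (y - 6) = 0; subtract.
Quotient: -4y^2 - 3y, Remainder: 6


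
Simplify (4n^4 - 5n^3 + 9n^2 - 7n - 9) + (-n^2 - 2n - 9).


Align terms by degree and add:
  4n^4 - 5n^3 + 9n^2 - 7n - 9
  -n^2 - 2n - 9
= 4n^4 - 5n^3 + 8n^2 - 9n - 18


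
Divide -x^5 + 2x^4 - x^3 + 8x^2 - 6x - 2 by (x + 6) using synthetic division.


Synthetic division with c = -6. Coefficients: -1, 2, -1, 8, -6, -2
Bring down -1.
  -1 * -6 = 6; 6 + 2 = 8
  8 * -6 = -48; -48 - 1 = -49
  -49 * -6 = 294; 294 + 8 = 302
  302 * -6 = -1812; -1812 - 6 = -1818
  -1818 * -6 = 10908; 10908 - 2 = 10906
Quotient: -x^4 + 8x^3 - 49x^2 + 302x - 1818, Remainder: 10906


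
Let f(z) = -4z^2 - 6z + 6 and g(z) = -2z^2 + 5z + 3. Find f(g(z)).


Substitute g(z) into f:
f(g(z)) = -4*(-2z^2 + 5z + 3)^2 + (-6)*(-2z^2 + 5z + 3) + 6
(-2z^2 + 5z + 3)^2 = 4z^4 - 20z^3 + 13z^2 + 30z + 9
Expand and combine: -16z^4 + 80z^3 - 40z^2 - 150z - 48


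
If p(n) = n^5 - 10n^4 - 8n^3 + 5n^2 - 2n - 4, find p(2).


Using direct substitution:
  1 * (2)^5 = 32
  -10 * (2)^4 = -160
  -8 * (2)^3 = -64
  5 * (2)^2 = 20
  -2 * (2)^1 = -4
  constant: -4
Sum = 32 - 160 - 64 + 20 - 4 - 4 = -180


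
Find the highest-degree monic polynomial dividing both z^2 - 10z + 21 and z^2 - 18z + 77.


Factor each:
  z^2 - 10z + 21 = (z - 7)(z - 3)
  z^2 - 18z + 77 = (z - 7)(z - 11)
Common monic factor: z - 7


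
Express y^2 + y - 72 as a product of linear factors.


Roots satisfy r1 + r2 = -b/a = -1 and r1*r2 = c/a = -72.
So r1 = 8, r2 = -9.
y^2 + y - 72 = (y - r1)(y - r2) = (y - 8)(y + 9)


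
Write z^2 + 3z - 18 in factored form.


Roots satisfy r1 + r2 = -b/a = -3 and r1*r2 = c/a = -18.
So r1 = 3, r2 = -6.
z^2 + 3z - 18 = (z - r1)(z - r2) = (z - 3)(z + 6)


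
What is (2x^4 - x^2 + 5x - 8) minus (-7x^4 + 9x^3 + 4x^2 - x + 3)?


Distribute the minus sign:
  (2x^4 - x^2 + 5x - 8)
- (-7x^4 + 9x^3 + 4x^2 - x + 3)
Negate second polynomial: 7x^4 - 9x^3 - 4x^2 + x - 3
Add: 9x^4 - 9x^3 - 5x^2 + 6x - 11


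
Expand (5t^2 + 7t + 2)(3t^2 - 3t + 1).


Distribute each term of the first polynomial:
  (5t^2)(3t^2 - 3t + 1) = 15t^4 - 15t^3 + 5t^2
  (7t)(3t^2 - 3t + 1) = 21t^3 - 21t^2 + 7t
  (2)(3t^2 - 3t + 1) = 6t^2 - 6t + 2
Sum: 15t^4 + 6t^3 - 10t^2 + t + 2


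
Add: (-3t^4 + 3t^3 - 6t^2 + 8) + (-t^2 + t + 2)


Align terms by degree and add:
  -3t^4 + 3t^3 - 6t^2 + 8
  -t^2 + t + 2
= -3t^4 + 3t^3 - 7t^2 + t + 10


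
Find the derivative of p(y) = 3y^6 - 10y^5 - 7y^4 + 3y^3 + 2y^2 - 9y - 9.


Apply the power rule term by term:
  d/dy(3y^6) = 18y^5
  d/dy(-10y^5) = -50y^4
  d/dy(-7y^4) = -28y^3
  d/dy(3y^3) = 9y^2
  d/dy(2y^2) = 4y
  d/dy(-9y) = -9
  d/dy(-9) = 0
p'(y) = 18y^5 - 50y^4 - 28y^3 + 9y^2 + 4y - 9


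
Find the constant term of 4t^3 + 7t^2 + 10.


Read off the constant term: 10


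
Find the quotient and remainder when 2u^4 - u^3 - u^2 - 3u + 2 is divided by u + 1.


(2u^4 - u^3 - u^2 - 3u + 2) / (u + 1)
Step 1: 2u^3 * (u + 1) = 2u^4 + 2u^3; subtract.
Step 2: -3u^2 * (u + 1) = -3u^3 - 3u^2; subtract.
Step 3: 2u * (u + 1) = 2u^2 + 2u; subtract.
Step 4: -5 * (u + 1) = -5u - 5; subtract.
Quotient: 2u^3 - 3u^2 + 2u - 5, Remainder: 7


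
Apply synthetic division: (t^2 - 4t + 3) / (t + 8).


Synthetic division with c = -8. Coefficients: 1, -4, 3
Bring down 1.
  1 * -8 = -8; -8 - 4 = -12
  -12 * -8 = 96; 96 + 3 = 99
Quotient: t - 12, Remainder: 99


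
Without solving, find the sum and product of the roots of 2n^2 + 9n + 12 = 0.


For an^2+bn+c=0: sum = -b/a, product = c/a.
a=2, b=9, c=12
Sum = -(9)/2 = -9/2
Product = (12)/2 = 6


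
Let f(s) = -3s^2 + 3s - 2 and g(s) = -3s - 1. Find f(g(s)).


Substitute g(s) into f:
f(g(s)) = -3*(-3s - 1)^2 + 3*(-3s - 1) + (-2)
(-3s - 1)^2 = 9s^2 + 6s + 1
Expand and combine: -27s^2 - 27s - 8


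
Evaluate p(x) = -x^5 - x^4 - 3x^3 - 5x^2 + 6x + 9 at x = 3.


Using direct substitution:
  -1 * (3)^5 = -243
  -1 * (3)^4 = -81
  -3 * (3)^3 = -81
  -5 * (3)^2 = -45
  6 * (3)^1 = 18
  constant: 9
Sum = -243 - 81 - 81 - 45 + 18 + 9 = -423


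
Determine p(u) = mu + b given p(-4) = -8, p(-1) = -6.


p(u) = mu + b. Using p(-4)=-8, p(-1)=-6:
m = (-8 + 6)/(-4 + 1) = -2/-3 = 2/3
b = -8 - m*(-4) = -8 + 8/3 = -16/3
p(u) = (2/3)u - (16/3)


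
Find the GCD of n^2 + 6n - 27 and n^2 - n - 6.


Factor each:
  n^2 + 6n - 27 = (n - 3)(n + 9)
  n^2 - n - 6 = (n - 3)(n + 2)
Common monic factor: n - 3


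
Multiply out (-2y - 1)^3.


Expand (-2y - 1)^3 by repeated multiplication:
  (-2y - 1)^2 = 4y^2 + 4y + 1
= -8y^3 - 12y^2 - 6y - 1


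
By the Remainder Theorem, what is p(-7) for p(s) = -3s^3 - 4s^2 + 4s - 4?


By the Remainder Theorem, the remainder equals p(-7):
  -3*(-7)^3 = 1029
  -4*(-7)^2 = -196
  4*(-7)^1 = -28
  constant: -4
Sum: 1029 - 196 - 28 - 4 = 801


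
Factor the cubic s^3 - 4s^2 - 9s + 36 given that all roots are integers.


Try integer roots (divisors of 36). s=4: p(4)=0.
Divide out (s - 4): quotient is s^2 - 9.
Factor the quadratic: (s + 3)(s - 3)
Result: (s - 4)(s + 3)(s - 3)


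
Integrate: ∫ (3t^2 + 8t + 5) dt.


Reverse power rule on each term:
  ∫ 3t^2 dt = t^3
  ∫ 8t dt = 4t^2
  ∫ 5 dt = 5t
F(t) = t^3 + 4t^2 + 5t + C


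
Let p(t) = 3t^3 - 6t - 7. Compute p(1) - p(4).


p(1) = -10
p(4) = 161
p(1) - p(4) = -10 - 161 = -171


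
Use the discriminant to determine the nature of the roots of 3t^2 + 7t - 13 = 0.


D = b^2 - 4ac = (7)^2 - 4(3)(-13) = 49 + 156 = 205
Since D > 0: two distinct irrational roots


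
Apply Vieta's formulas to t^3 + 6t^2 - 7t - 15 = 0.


Monic cubic t^3+bt^2+ct+d=0: sum=-b, pairwise sum=c, product=-d.
b=6, c=-7, d=-15
r1+r2+r3 = -6
r1r2+r1r3+r2r3 = -7
r1r2r3 = 15


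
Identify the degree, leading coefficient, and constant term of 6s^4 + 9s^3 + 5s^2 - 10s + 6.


Highest power of s is 4, with coefficient 6. Constant term is 6.
Degree = 4, leading coefficient = 6, constant term = 6


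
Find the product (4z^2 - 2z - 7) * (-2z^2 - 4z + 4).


Distribute each term of the first polynomial:
  (4z^2)(-2z^2 - 4z + 4) = -8z^4 - 16z^3 + 16z^2
  (-2z)(-2z^2 - 4z + 4) = 4z^3 + 8z^2 - 8z
  (-7)(-2z^2 - 4z + 4) = 14z^2 + 28z - 28
Sum: -8z^4 - 12z^3 + 38z^2 + 20z - 28


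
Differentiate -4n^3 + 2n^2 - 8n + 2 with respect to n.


Apply the power rule term by term:
  d/dn(-4n^3) = -12n^2
  d/dn(2n^2) = 4n
  d/dn(-8n) = -8
  d/dn(2) = 0
p'(n) = -12n^2 + 4n - 8


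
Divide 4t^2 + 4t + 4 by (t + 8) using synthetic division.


Synthetic division with c = -8. Coefficients: 4, 4, 4
Bring down 4.
  4 * -8 = -32; -32 + 4 = -28
  -28 * -8 = 224; 224 + 4 = 228
Quotient: 4t - 28, Remainder: 228


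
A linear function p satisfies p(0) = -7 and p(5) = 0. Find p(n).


p(n) = mn + b. Using p(0)=-7, p(5)=0:
m = (-7)/(0 - 5) = -7/-5 = 7/5
b = -7 - m*(0) = -7 = -7
p(n) = (7/5)n - 7


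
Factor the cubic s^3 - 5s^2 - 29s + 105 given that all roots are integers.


Try integer roots (divisors of 105). s=3: p(3)=0.
Divide out (s - 3): quotient is s^2 - 2s - 35.
Factor the quadratic: (s + 5)(s - 7)
Result: (s - 3)(s + 5)(s - 7)


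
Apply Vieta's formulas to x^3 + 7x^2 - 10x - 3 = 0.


Monic cubic x^3+bx^2+cx+d=0: sum=-b, pairwise sum=c, product=-d.
b=7, c=-10, d=-3
r1+r2+r3 = -7
r1r2+r1r3+r2r3 = -10
r1r2r3 = 3


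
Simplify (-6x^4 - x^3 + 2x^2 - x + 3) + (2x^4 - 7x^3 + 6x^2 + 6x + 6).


Align terms by degree and add:
  -6x^4 - x^3 + 2x^2 - x + 3
+ 2x^4 - 7x^3 + 6x^2 + 6x + 6
= -4x^4 - 8x^3 + 8x^2 + 5x + 9


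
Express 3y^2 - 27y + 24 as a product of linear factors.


Roots satisfy r1 + r2 = -b/a = 9 and r1*r2 = c/a = 8.
So r1 = 1, r2 = 8.
3y^2 - 27y + 24 = 3(y - r1)(y - r2) = 3(y - 1)(y - 8)


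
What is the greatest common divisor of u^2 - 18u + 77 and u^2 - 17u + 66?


Factor each:
  u^2 - 18u + 77 = (u - 11)(u - 7)
  u^2 - 17u + 66 = (u - 11)(u - 6)
Common monic factor: u - 11


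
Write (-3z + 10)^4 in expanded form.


Expand (-3z + 10)^4 by repeated multiplication:
  (-3z + 10)^2 = 9z^2 - 60z + 100
  (-3z + 10)^3 = -27z^3 + 270z^2 - 900z + 1000
= 81z^4 - 1080z^3 + 5400z^2 - 12000z + 10000


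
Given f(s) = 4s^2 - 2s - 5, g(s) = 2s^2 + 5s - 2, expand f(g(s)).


Substitute g(s) into f:
f(g(s)) = 4*(2s^2 + 5s - 2)^2 + (-2)*(2s^2 + 5s - 2) + (-5)
(2s^2 + 5s - 2)^2 = 4s^4 + 20s^3 + 17s^2 - 20s + 4
Expand and combine: 16s^4 + 80s^3 + 64s^2 - 90s + 15


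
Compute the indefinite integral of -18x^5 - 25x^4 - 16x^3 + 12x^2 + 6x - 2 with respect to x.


Reverse power rule on each term:
  ∫ -18x^5 dx = -3x^6
  ∫ -25x^4 dx = -5x^5
  ∫ -16x^3 dx = -4x^4
  ∫ 12x^2 dx = 4x^3
  ∫ 6x dx = 3x^2
  ∫ -2 dx = -2x
F(x) = -3x^6 - 5x^5 - 4x^4 + 4x^3 + 3x^2 - 2x + C


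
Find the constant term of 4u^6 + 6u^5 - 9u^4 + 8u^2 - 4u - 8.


Read off the constant term: -8


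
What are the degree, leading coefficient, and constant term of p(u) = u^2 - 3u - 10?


Highest power of u is 2, with coefficient 1. Constant term is -10.
Degree = 2, leading coefficient = 1, constant term = -10


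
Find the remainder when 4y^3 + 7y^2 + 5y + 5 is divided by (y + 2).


By the Remainder Theorem, the remainder equals p(-2):
  4*(-2)^3 = -32
  7*(-2)^2 = 28
  5*(-2)^1 = -10
  constant: 5
Sum: -32 + 28 - 10 + 5 = -9


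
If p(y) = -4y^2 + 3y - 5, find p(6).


Using direct substitution:
  -4 * (6)^2 = -144
  3 * (6)^1 = 18
  constant: -5
Sum = -144 + 18 - 5 = -131


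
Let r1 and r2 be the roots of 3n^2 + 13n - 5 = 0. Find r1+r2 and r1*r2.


For an^2+bn+c=0: sum = -b/a, product = c/a.
a=3, b=13, c=-5
Sum = -(13)/3 = -13/3
Product = (-5)/3 = -5/3


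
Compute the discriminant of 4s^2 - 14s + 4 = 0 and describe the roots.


D = b^2 - 4ac = (-14)^2 - 4(4)(4) = 196 - 64 = 132
Since D > 0: two distinct irrational roots


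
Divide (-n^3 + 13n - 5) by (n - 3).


(-n^3 + 13n - 5) / (n - 3)
Step 1: -n^2 * (n - 3) = -n^3 + 3n^2; subtract.
Step 2: -3n * (n - 3) = -3n^2 + 9n; subtract.
Step 3: 4 * (n - 3) = 4n - 12; subtract.
Quotient: -n^2 - 3n + 4, Remainder: 7


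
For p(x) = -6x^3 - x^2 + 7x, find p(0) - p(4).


p(0) = 0
p(4) = -372
p(0) - p(4) = 0 + 372 = 372


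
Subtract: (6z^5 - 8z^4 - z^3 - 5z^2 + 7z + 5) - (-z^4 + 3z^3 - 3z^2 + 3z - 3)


Distribute the minus sign:
  (6z^5 - 8z^4 - z^3 - 5z^2 + 7z + 5)
- (-z^4 + 3z^3 - 3z^2 + 3z - 3)
Negate second polynomial: z^4 - 3z^3 + 3z^2 - 3z + 3
Add: 6z^5 - 7z^4 - 4z^3 - 2z^2 + 4z + 8


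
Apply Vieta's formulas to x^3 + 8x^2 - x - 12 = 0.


Monic cubic x^3+bx^2+cx+d=0: sum=-b, pairwise sum=c, product=-d.
b=8, c=-1, d=-12
r1+r2+r3 = -8
r1r2+r1r3+r2r3 = -1
r1r2r3 = 12


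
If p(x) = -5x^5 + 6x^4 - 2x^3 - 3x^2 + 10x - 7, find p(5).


Using direct substitution:
  -5 * (5)^5 = -15625
  6 * (5)^4 = 3750
  -2 * (5)^3 = -250
  -3 * (5)^2 = -75
  10 * (5)^1 = 50
  constant: -7
Sum = -15625 + 3750 - 250 - 75 + 50 - 7 = -12157


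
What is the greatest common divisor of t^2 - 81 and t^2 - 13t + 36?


Factor each:
  t^2 - 81 = (t - 9)(t + 9)
  t^2 - 13t + 36 = (t - 9)(t - 4)
Common monic factor: t - 9


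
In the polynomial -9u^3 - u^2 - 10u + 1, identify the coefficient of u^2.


Read off the coefficient of u^2: -1


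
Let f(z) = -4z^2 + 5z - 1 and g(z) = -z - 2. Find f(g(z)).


Substitute g(z) into f:
f(g(z)) = -4*(-z - 2)^2 + 5*(-z - 2) + (-1)
(-z - 2)^2 = z^2 + 4z + 4
Expand and combine: -4z^2 - 21z - 27


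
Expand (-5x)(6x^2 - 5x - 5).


Distribute each term of the first polynomial:
  (-5x)(6x^2 - 5x - 5) = -30x^3 + 25x^2 + 25x
Sum: -30x^3 + 25x^2 + 25x


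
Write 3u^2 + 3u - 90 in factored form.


Roots satisfy r1 + r2 = -b/a = -1 and r1*r2 = c/a = -30.
So r1 = 5, r2 = -6.
3u^2 + 3u - 90 = 3(u - r1)(u - r2) = 3(u - 5)(u + 6)


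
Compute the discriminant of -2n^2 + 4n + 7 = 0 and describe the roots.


D = b^2 - 4ac = (4)^2 - 4(-2)(7) = 16 + 56 = 72
Since D > 0: two distinct irrational roots


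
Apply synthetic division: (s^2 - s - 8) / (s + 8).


Synthetic division with c = -8. Coefficients: 1, -1, -8
Bring down 1.
  1 * -8 = -8; -8 - 1 = -9
  -9 * -8 = 72; 72 - 8 = 64
Quotient: s - 9, Remainder: 64


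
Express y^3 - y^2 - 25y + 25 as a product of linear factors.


Try integer roots (divisors of 25). y=-5: p(-5)=0.
Divide out (y + 5): quotient is y^2 - 6y + 5.
Factor the quadratic: (y - 5)(y - 1)
Result: (y + 5)(y - 5)(y - 1)


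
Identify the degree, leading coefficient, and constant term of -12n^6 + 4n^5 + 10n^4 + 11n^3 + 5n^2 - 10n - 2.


Highest power of n is 6, with coefficient -12. Constant term is -2.
Degree = 6, leading coefficient = -12, constant term = -2


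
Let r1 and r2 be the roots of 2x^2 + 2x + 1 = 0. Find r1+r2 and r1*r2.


For ax^2+bx+c=0: sum = -b/a, product = c/a.
a=2, b=2, c=1
Sum = -(2)/2 = -1
Product = (1)/2 = 1/2


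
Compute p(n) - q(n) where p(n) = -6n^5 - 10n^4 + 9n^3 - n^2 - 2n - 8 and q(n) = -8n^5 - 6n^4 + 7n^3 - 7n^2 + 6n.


Distribute the minus sign:
  (-6n^5 - 10n^4 + 9n^3 - n^2 - 2n - 8)
- (-8n^5 - 6n^4 + 7n^3 - 7n^2 + 6n)
Negate second polynomial: 8n^5 + 6n^4 - 7n^3 + 7n^2 - 6n
Add: 2n^5 - 4n^4 + 2n^3 + 6n^2 - 8n - 8


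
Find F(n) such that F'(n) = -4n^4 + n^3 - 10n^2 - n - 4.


Reverse power rule on each term:
  ∫ -4n^4 dn = -(4/5)n^5
  ∫ n^3 dn = (1/4)n^4
  ∫ -10n^2 dn = -(10/3)n^3
  ∫ -n dn = -(1/2)n^2
  ∫ -4 dn = -4n
F(n) = -(4/5)n^5 + (1/4)n^4 - (10/3)n^3 - (1/2)n^2 - 4n + C


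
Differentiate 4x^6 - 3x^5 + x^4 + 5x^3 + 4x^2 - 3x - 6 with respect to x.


Apply the power rule term by term:
  d/dx(4x^6) = 24x^5
  d/dx(-3x^5) = -15x^4
  d/dx(x^4) = 4x^3
  d/dx(5x^3) = 15x^2
  d/dx(4x^2) = 8x
  d/dx(-3x) = -3
  d/dx(-6) = 0
p'(x) = 24x^5 - 15x^4 + 4x^3 + 15x^2 + 8x - 3


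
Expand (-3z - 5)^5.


Expand (-3z - 5)^5 by repeated multiplication:
  (-3z - 5)^2 = 9z^2 + 30z + 25
  (-3z - 5)^3 = -27z^3 - 135z^2 - 225z - 125
  (-3z - 5)^4 = 81z^4 + 540z^3 + 1350z^2 + 1500z + 625
= -243z^5 - 2025z^4 - 6750z^3 - 11250z^2 - 9375z - 3125


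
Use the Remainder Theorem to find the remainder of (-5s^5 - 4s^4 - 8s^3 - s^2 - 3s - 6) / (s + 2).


By the Remainder Theorem, the remainder equals p(-2):
  -5*(-2)^5 = 160
  -4*(-2)^4 = -64
  -8*(-2)^3 = 64
  -1*(-2)^2 = -4
  -3*(-2)^1 = 6
  constant: -6
Sum: 160 - 64 + 64 - 4 + 6 - 6 = 156


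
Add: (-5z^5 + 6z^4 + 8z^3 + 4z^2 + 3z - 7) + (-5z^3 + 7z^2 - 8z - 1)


Align terms by degree and add:
  -5z^5 + 6z^4 + 8z^3 + 4z^2 + 3z - 7
  -5z^3 + 7z^2 - 8z - 1
= -5z^5 + 6z^4 + 3z^3 + 11z^2 - 5z - 8


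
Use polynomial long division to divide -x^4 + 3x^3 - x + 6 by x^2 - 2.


(-x^4 + 3x^3 - x + 6) / (x^2 - 2)
Step 1: -x^2 * (x^2 - 2) = -x^4 + 2x^2; subtract.
Step 2: 3x * (x^2 - 2) = 3x^3 - 6x; subtract.
Step 3: -2 * (x^2 - 2) = -2x^2 + 4; subtract.
Quotient: -x^2 + 3x - 2, Remainder: 5x + 2


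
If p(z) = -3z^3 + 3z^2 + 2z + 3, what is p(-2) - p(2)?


p(-2) = 35
p(2) = -5
p(-2) - p(2) = 35 + 5 = 40


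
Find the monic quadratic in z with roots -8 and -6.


p(z) = (z + 8)(z + 6)
Expand: z^2 + 14z + 48


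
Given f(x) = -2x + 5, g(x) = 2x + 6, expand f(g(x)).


Substitute g(x) into f:
f(g(x)) = -2*(2x + 6) + 5
Expand and combine: -4x - 7


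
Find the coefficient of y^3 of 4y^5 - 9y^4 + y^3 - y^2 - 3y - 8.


Read off the coefficient of y^3: 1


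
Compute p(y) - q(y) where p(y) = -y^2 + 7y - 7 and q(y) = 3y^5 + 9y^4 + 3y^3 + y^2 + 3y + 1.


Distribute the minus sign:
  (-y^2 + 7y - 7)
- (3y^5 + 9y^4 + 3y^3 + y^2 + 3y + 1)
Negate second polynomial: -3y^5 - 9y^4 - 3y^3 - y^2 - 3y - 1
Add: -3y^5 - 9y^4 - 3y^3 - 2y^2 + 4y - 8


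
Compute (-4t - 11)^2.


Expand (-4t - 11)^2 by repeated multiplication:
= 16t^2 + 88t + 121


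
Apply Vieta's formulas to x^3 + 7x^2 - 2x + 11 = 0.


Monic cubic x^3+bx^2+cx+d=0: sum=-b, pairwise sum=c, product=-d.
b=7, c=-2, d=11
r1+r2+r3 = -7
r1r2+r1r3+r2r3 = -2
r1r2r3 = -11


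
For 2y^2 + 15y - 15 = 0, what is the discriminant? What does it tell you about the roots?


D = b^2 - 4ac = (15)^2 - 4(2)(-15) = 225 + 120 = 345
Since D > 0: two distinct irrational roots


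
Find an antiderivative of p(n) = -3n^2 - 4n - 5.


Reverse power rule on each term:
  ∫ -3n^2 dn = -n^3
  ∫ -4n dn = -2n^2
  ∫ -5 dn = -5n
F(n) = -n^3 - 2n^2 - 5n + C


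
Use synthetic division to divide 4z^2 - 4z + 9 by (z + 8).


Synthetic division with c = -8. Coefficients: 4, -4, 9
Bring down 4.
  4 * -8 = -32; -32 - 4 = -36
  -36 * -8 = 288; 288 + 9 = 297
Quotient: 4z - 36, Remainder: 297


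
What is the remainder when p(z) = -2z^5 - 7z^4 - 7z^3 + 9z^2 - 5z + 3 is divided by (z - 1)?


By the Remainder Theorem, the remainder equals p(1):
  -2*(1)^5 = -2
  -7*(1)^4 = -7
  -7*(1)^3 = -7
  9*(1)^2 = 9
  -5*(1)^1 = -5
  constant: 3
Sum: -2 - 7 - 7 + 9 - 5 + 3 = -9


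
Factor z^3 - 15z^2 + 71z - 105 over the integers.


Try integer roots (divisors of -105). z=3: p(3)=0.
Divide out (z - 3): quotient is z^2 - 12z + 35.
Factor the quadratic: (z - 5)(z - 7)
Result: (z - 3)(z - 5)(z - 7)


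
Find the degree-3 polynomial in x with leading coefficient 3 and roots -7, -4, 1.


p(x) = 3(x + 7)(x + 4)(x - 1)
Expand: 3x^3 + 30x^2 + 51x - 84


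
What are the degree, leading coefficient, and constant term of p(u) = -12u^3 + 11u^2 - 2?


Highest power of u is 3, with coefficient -12. Constant term is -2.
Degree = 3, leading coefficient = -12, constant term = -2


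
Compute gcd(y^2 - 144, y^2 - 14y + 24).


Factor each:
  y^2 - 144 = (y - 12)(y + 12)
  y^2 - 14y + 24 = (y - 12)(y - 2)
Common monic factor: y - 12


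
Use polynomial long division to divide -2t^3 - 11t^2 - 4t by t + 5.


(-2t^3 - 11t^2 - 4t) / (t + 5)
Step 1: -2t^2 * (t + 5) = -2t^3 - 10t^2; subtract.
Step 2: -t * (t + 5) = -t^2 - 5t; subtract.
Step 3: 1 * (t + 5) = t + 5; subtract.
Quotient: -2t^2 - t + 1, Remainder: -5


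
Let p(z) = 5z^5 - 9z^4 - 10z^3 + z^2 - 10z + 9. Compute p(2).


Using direct substitution:
  5 * (2)^5 = 160
  -9 * (2)^4 = -144
  -10 * (2)^3 = -80
  1 * (2)^2 = 4
  -10 * (2)^1 = -20
  constant: 9
Sum = 160 - 144 - 80 + 4 - 20 + 9 = -71


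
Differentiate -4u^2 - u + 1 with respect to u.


Apply the power rule term by term:
  d/du(-4u^2) = -8u
  d/du(-u) = -1
  d/du(1) = 0
p'(u) = -8u - 1


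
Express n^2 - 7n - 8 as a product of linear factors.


Roots satisfy r1 + r2 = -b/a = 7 and r1*r2 = c/a = -8.
So r1 = 8, r2 = -1.
n^2 - 7n - 8 = (n - r1)(n - r2) = (n - 8)(n + 1)


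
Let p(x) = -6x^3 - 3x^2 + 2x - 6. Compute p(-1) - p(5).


p(-1) = -5
p(5) = -821
p(-1) - p(5) = -5 + 821 = 816


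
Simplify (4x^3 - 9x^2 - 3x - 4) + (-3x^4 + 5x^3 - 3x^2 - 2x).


Align terms by degree and add:
  4x^3 - 9x^2 - 3x - 4
  -3x^4 + 5x^3 - 3x^2 - 2x
= -3x^4 + 9x^3 - 12x^2 - 5x - 4


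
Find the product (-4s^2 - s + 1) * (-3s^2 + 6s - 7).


Distribute each term of the first polynomial:
  (-4s^2)(-3s^2 + 6s - 7) = 12s^4 - 24s^3 + 28s^2
  (-s)(-3s^2 + 6s - 7) = 3s^3 - 6s^2 + 7s
  (1)(-3s^2 + 6s - 7) = -3s^2 + 6s - 7
Sum: 12s^4 - 21s^3 + 19s^2 + 13s - 7


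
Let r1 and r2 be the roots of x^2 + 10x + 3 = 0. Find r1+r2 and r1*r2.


For ax^2+bx+c=0: sum = -b/a, product = c/a.
a=1, b=10, c=3
Sum = -(10)/1 = -10
Product = (3)/1 = 3


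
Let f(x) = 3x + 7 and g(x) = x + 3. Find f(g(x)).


Substitute g(x) into f:
f(g(x)) = 3*(x + 3) + 7
Expand and combine: 3x + 16


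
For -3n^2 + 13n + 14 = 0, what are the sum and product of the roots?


For an^2+bn+c=0: sum = -b/a, product = c/a.
a=-3, b=13, c=14
Sum = -(13)/-3 = 13/3
Product = (14)/-3 = -14/3


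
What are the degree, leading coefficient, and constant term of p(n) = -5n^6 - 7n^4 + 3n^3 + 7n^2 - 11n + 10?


Highest power of n is 6, with coefficient -5. Constant term is 10.
Degree = 6, leading coefficient = -5, constant term = 10


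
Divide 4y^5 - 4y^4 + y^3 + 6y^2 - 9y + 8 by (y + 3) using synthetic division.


Synthetic division with c = -3. Coefficients: 4, -4, 1, 6, -9, 8
Bring down 4.
  4 * -3 = -12; -12 - 4 = -16
  -16 * -3 = 48; 48 + 1 = 49
  49 * -3 = -147; -147 + 6 = -141
  -141 * -3 = 423; 423 - 9 = 414
  414 * -3 = -1242; -1242 + 8 = -1234
Quotient: 4y^4 - 16y^3 + 49y^2 - 141y + 414, Remainder: -1234


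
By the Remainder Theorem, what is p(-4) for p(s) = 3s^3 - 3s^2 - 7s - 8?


By the Remainder Theorem, the remainder equals p(-4):
  3*(-4)^3 = -192
  -3*(-4)^2 = -48
  -7*(-4)^1 = 28
  constant: -8
Sum: -192 - 48 + 28 - 8 = -220


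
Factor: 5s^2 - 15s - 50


Roots satisfy r1 + r2 = -b/a = 3 and r1*r2 = c/a = -10.
So r1 = -2, r2 = 5.
5s^2 - 15s - 50 = 5(s - r1)(s - r2) = 5(s + 2)(s - 5)


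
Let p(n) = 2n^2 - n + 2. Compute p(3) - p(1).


p(3) = 17
p(1) = 3
p(3) - p(1) = 17 - 3 = 14


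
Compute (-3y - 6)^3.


Expand (-3y - 6)^3 by repeated multiplication:
  (-3y - 6)^2 = 9y^2 + 36y + 36
= -27y^3 - 162y^2 - 324y - 216


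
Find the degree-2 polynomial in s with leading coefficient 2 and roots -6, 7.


p(s) = 2(s + 6)(s - 7)
Expand: 2s^2 - 2s - 84


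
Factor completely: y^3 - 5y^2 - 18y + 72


Try integer roots (divisors of 72). y=6: p(6)=0.
Divide out (y - 6): quotient is y^2 + y - 12.
Factor the quadratic: (y - 3)(y + 4)
Result: (y - 6)(y - 3)(y + 4)


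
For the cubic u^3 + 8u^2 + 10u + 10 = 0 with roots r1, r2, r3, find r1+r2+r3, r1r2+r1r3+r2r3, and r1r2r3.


Monic cubic u^3+bu^2+cu+d=0: sum=-b, pairwise sum=c, product=-d.
b=8, c=10, d=10
r1+r2+r3 = -8
r1r2+r1r3+r2r3 = 10
r1r2r3 = -10


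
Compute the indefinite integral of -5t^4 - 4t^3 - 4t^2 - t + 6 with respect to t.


Reverse power rule on each term:
  ∫ -5t^4 dt = -t^5
  ∫ -4t^3 dt = -t^4
  ∫ -4t^2 dt = -(4/3)t^3
  ∫ -t dt = -(1/2)t^2
  ∫ 6 dt = 6t
F(t) = -t^5 - t^4 - (4/3)t^3 - (1/2)t^2 + 6t + C


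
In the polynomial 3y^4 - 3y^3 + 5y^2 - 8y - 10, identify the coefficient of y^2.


Read off the coefficient of y^2: 5


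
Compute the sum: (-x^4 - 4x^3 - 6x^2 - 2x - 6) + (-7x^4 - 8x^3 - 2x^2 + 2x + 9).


Align terms by degree and add:
  -x^4 - 4x^3 - 6x^2 - 2x - 6
  -7x^4 - 8x^3 - 2x^2 + 2x + 9
= -8x^4 - 12x^3 - 8x^2 + 3


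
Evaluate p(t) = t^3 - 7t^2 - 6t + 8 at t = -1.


Using direct substitution:
  1 * (-1)^3 = -1
  -7 * (-1)^2 = -7
  -6 * (-1)^1 = 6
  constant: 8
Sum = -1 - 7 + 6 + 8 = 6


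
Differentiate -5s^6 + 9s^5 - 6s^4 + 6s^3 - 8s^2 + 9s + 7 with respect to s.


Apply the power rule term by term:
  d/ds(-5s^6) = -30s^5
  d/ds(9s^5) = 45s^4
  d/ds(-6s^4) = -24s^3
  d/ds(6s^3) = 18s^2
  d/ds(-8s^2) = -16s
  d/ds(9s) = 9
  d/ds(7) = 0
p'(s) = -30s^5 + 45s^4 - 24s^3 + 18s^2 - 16s + 9


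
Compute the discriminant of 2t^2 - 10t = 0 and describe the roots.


D = b^2 - 4ac = (-10)^2 - 4(2)(0) = 100 = 100
Since D > 0: two distinct rational roots


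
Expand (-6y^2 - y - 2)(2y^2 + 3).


Distribute each term of the first polynomial:
  (-6y^2)(2y^2 + 3) = -12y^4 - 18y^2
  (-y)(2y^2 + 3) = -2y^3 - 3y
  (-2)(2y^2 + 3) = -4y^2 - 6
Sum: -12y^4 - 2y^3 - 22y^2 - 3y - 6


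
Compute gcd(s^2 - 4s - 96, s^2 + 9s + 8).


Factor each:
  s^2 - 4s - 96 = (s + 8)(s - 12)
  s^2 + 9s + 8 = (s + 8)(s + 1)
Common monic factor: s + 8


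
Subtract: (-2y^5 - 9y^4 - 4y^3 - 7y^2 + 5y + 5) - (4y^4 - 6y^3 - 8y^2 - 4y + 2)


Distribute the minus sign:
  (-2y^5 - 9y^4 - 4y^3 - 7y^2 + 5y + 5)
- (4y^4 - 6y^3 - 8y^2 - 4y + 2)
Negate second polynomial: -4y^4 + 6y^3 + 8y^2 + 4y - 2
Add: -2y^5 - 13y^4 + 2y^3 + y^2 + 9y + 3


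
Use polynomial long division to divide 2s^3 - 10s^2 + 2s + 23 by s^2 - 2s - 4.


(2s^3 - 10s^2 + 2s + 23) / (s^2 - 2s - 4)
Step 1: 2s * (s^2 - 2s - 4) = 2s^3 - 4s^2 - 8s; subtract.
Step 2: -6 * (s^2 - 2s - 4) = -6s^2 + 12s + 24; subtract.
Quotient: 2s - 6, Remainder: -2s - 1


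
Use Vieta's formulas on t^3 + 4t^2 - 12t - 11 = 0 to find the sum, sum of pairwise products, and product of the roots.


Monic cubic t^3+bt^2+ct+d=0: sum=-b, pairwise sum=c, product=-d.
b=4, c=-12, d=-11
r1+r2+r3 = -4
r1r2+r1r3+r2r3 = -12
r1r2r3 = 11


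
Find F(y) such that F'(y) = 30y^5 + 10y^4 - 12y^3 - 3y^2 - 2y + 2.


Reverse power rule on each term:
  ∫ 30y^5 dy = 5y^6
  ∫ 10y^4 dy = 2y^5
  ∫ -12y^3 dy = -3y^4
  ∫ -3y^2 dy = -y^3
  ∫ -2y dy = -y^2
  ∫ 2 dy = 2y
F(y) = 5y^6 + 2y^5 - 3y^4 - y^3 - y^2 + 2y + C


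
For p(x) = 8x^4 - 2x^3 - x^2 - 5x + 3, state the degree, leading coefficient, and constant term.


Highest power of x is 4, with coefficient 8. Constant term is 3.
Degree = 4, leading coefficient = 8, constant term = 3


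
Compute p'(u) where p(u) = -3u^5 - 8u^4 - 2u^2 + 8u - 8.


Apply the power rule term by term:
  d/du(-3u^5) = -15u^4
  d/du(-8u^4) = -32u^3
  d/du(-2u^2) = -4u
  d/du(8u) = 8
  d/du(-8) = 0
p'(u) = -15u^4 - 32u^3 - 4u + 8


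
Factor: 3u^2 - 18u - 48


Roots satisfy r1 + r2 = -b/a = 6 and r1*r2 = c/a = -16.
So r1 = -2, r2 = 8.
3u^2 - 18u - 48 = 3(u - r1)(u - r2) = 3(u + 2)(u - 8)


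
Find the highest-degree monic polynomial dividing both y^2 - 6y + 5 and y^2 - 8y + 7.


Factor each:
  y^2 - 6y + 5 = (y - 1)(y - 5)
  y^2 - 8y + 7 = (y - 1)(y - 7)
Common monic factor: y - 1


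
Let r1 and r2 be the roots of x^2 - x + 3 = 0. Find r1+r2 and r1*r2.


For ax^2+bx+c=0: sum = -b/a, product = c/a.
a=1, b=-1, c=3
Sum = -(-1)/1 = 1
Product = (3)/1 = 3


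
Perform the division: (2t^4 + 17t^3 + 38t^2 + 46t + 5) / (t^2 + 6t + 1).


(2t^4 + 17t^3 + 38t^2 + 46t + 5) / (t^2 + 6t + 1)
Step 1: 2t^2 * (t^2 + 6t + 1) = 2t^4 + 12t^3 + 2t^2; subtract.
Step 2: 5t * (t^2 + 6t + 1) = 5t^3 + 30t^2 + 5t; subtract.
Step 3: 6 * (t^2 + 6t + 1) = 6t^2 + 36t + 6; subtract.
Quotient: 2t^2 + 5t + 6, Remainder: 5t - 1


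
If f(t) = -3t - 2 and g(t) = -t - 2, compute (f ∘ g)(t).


Substitute g(t) into f:
f(g(t)) = -3*(-t - 2) + (-2)
Expand and combine: 3t + 4
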